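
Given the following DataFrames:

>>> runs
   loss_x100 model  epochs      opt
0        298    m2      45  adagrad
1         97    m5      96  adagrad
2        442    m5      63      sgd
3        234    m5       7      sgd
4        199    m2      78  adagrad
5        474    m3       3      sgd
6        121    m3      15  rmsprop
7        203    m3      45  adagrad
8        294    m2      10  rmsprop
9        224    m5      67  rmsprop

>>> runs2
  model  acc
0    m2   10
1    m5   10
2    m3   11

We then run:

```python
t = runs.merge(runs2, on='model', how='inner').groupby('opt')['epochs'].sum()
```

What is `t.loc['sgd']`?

73

merge on 'model' (how='inner') → 10 rows:
   loss_x100 model  epochs      opt  acc
0        298    m2      45  adagrad   10
1         97    m5      96  adagrad   10
2        442    m5      63      sgd   10
3        234    m5       7      sgd   10
4        199    m2      78  adagrad   10
5        474    m3       3      sgd   11
6        121    m3      15  rmsprop   11
7        203    m3      45  adagrad   11
8        294    m2      10  rmsprop   10
9        224    m5      67  rmsprop   10
group by opt, sum of epochs:
opt
adagrad    264
rmsprop     92
sgd         73
Name: epochs, dtype: int64
Reading off the value at index 'sgd', we get 73.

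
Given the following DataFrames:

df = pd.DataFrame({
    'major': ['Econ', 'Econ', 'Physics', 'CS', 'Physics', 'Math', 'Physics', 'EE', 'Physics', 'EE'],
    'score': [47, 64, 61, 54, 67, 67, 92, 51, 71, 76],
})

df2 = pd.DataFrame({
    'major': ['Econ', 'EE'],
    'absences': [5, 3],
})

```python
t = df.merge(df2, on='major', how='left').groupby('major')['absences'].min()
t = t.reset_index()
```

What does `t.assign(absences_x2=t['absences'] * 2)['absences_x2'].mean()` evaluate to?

merge on 'major' (how='left') → 10 rows:
     major  score  absences
0     Econ     47       5.0
1     Econ     64       5.0
2  Physics     61       NaN
3       CS     54       NaN
4  Physics     67       NaN
5     Math     67       NaN
6  Physics     92       NaN
7       EE     51       3.0
8  Physics     71       NaN
9       EE     76       3.0
group by major, min of absences:
major
CS         NaN
EE         3.0
Econ       5.0
Math       NaN
Physics    NaN
Name: absences, dtype: float64
reset_index():
     major  absences
0       CS       NaN
1       EE       3.0
2     Econ       5.0
3     Math       NaN
4  Physics       NaN
add column absences_x2 = t['absences'] * 2:
     major  absences  absences_x2
0       CS       NaN          NaN
1       EE       3.0          6.0
2     Econ       5.0         10.0
3     Math       NaN          NaN
4  Physics       NaN          NaN
So mean() = 8.0.

8.0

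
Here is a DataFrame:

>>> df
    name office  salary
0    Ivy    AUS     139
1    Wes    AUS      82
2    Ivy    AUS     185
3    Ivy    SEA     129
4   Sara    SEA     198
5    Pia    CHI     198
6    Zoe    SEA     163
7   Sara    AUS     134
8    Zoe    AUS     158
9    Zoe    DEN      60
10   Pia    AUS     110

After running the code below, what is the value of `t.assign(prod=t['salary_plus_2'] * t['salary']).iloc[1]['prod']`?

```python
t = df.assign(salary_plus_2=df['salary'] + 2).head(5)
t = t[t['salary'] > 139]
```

39600

add column salary_plus_2 = df['salary'] + 2:
    name office  salary  salary_plus_2
0    Ivy    AUS     139            141
1    Wes    AUS      82             84
2    Ivy    AUS     185            187
3    Ivy    SEA     129            131
4   Sara    SEA     198            200
5    Pia    CHI     198            200
6    Zoe    SEA     163            165
7   Sara    AUS     134            136
8    Zoe    AUS     158            160
9    Zoe    DEN      60             62
10   Pia    AUS     110            112
take first 5 rows:
   name office  salary  salary_plus_2
0   Ivy    AUS     139            141
1   Wes    AUS      82             84
2   Ivy    AUS     185            187
3   Ivy    SEA     129            131
4  Sara    SEA     198            200
filter rows where salary > 139:
   name office  salary  salary_plus_2
2   Ivy    AUS     185            187
4  Sara    SEA     198            200
add column prod = t['salary_plus_2'] * t['salary']:
   name office  salary  salary_plus_2   prod
2   Ivy    AUS     185            187  34595
4  Sara    SEA     198            200  39600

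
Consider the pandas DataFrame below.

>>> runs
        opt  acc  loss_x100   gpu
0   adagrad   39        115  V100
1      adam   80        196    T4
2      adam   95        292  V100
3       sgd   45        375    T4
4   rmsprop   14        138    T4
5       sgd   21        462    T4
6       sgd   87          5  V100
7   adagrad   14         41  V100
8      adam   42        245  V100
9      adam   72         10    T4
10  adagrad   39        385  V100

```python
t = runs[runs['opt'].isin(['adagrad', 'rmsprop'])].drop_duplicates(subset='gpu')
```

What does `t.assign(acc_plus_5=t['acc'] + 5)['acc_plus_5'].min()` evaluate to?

19

filter rows where opt in ['adagrad', 'rmsprop']:
        opt  acc  loss_x100   gpu
0   adagrad   39        115  V100
4   rmsprop   14        138    T4
7   adagrad   14         41  V100
10  adagrad   39        385  V100
drop duplicate gpu (keep=first):
       opt  acc  loss_x100   gpu
0  adagrad   39        115  V100
4  rmsprop   14        138    T4
add column acc_plus_5 = t['acc'] + 5:
       opt  acc  loss_x100   gpu  acc_plus_5
0  adagrad   39        115  V100          44
4  rmsprop   14        138    T4          19
So min() = 19.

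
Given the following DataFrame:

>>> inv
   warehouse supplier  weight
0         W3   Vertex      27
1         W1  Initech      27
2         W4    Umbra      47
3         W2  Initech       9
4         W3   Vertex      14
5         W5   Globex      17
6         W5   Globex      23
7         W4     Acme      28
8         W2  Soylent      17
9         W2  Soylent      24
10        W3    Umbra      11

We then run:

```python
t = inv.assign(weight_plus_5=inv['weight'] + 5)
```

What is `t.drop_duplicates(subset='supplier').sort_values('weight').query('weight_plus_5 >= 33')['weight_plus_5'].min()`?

33

add column weight_plus_5 = inv['weight'] + 5:
   warehouse supplier  weight  weight_plus_5
0         W3   Vertex      27             32
1         W1  Initech      27             32
2         W4    Umbra      47             52
3         W2  Initech       9             14
4         W3   Vertex      14             19
5         W5   Globex      17             22
6         W5   Globex      23             28
7         W4     Acme      28             33
8         W2  Soylent      17             22
9         W2  Soylent      24             29
10        W3    Umbra      11             16
drop duplicate supplier (keep=first):
  warehouse supplier  weight  weight_plus_5
0        W3   Vertex      27             32
1        W1  Initech      27             32
2        W4    Umbra      47             52
5        W5   Globex      17             22
7        W4     Acme      28             33
8        W2  Soylent      17             22
sort by weight:
  warehouse supplier  weight  weight_plus_5
5        W5   Globex      17             22
8        W2  Soylent      17             22
0        W3   Vertex      27             32
1        W1  Initech      27             32
7        W4     Acme      28             33
2        W4    Umbra      47             52
filter rows where weight_plus_5 >= 33:
  warehouse supplier  weight  weight_plus_5
7        W4     Acme      28             33
2        W4    Umbra      47             52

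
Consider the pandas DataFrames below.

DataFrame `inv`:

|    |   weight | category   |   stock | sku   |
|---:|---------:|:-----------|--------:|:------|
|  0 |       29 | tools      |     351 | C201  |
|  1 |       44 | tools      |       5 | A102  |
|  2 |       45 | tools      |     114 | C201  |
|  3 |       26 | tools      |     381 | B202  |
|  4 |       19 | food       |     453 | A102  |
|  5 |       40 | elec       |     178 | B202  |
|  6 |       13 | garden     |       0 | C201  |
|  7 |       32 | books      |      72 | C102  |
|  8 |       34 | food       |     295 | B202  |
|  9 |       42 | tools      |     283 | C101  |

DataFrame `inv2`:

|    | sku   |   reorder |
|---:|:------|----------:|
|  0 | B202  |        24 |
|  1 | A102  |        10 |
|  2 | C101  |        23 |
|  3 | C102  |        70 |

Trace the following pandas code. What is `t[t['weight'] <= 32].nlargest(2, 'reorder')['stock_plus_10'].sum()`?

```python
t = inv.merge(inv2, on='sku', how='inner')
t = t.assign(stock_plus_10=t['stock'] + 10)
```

473

merge on 'sku' (how='inner') → 7 rows:
   weight category  stock   sku  reorder
0      44    tools      5  A102       10
1      26    tools    381  B202       24
2      19     food    453  A102       10
3      40     elec    178  B202       24
4      32    books     72  C102       70
5      34     food    295  B202       24
6      42    tools    283  C101       23
add column stock_plus_10 = t['stock'] + 10:
   weight category  stock   sku  reorder  stock_plus_10
0      44    tools      5  A102       10             15
1      26    tools    381  B202       24            391
2      19     food    453  A102       10            463
3      40     elec    178  B202       24            188
4      32    books     72  C102       70             82
5      34     food    295  B202       24            305
6      42    tools    283  C101       23            293
filter rows where weight <= 32:
   weight category  stock   sku  reorder  stock_plus_10
1      26    tools    381  B202       24            391
2      19     food    453  A102       10            463
4      32    books     72  C102       70             82
take 2 rows with largest reorder:
   weight category  stock   sku  reorder  stock_plus_10
4      32    books     72  C102       70             82
1      26    tools    381  B202       24            391
Finally, sum of column 'stock_plus_10' = 473.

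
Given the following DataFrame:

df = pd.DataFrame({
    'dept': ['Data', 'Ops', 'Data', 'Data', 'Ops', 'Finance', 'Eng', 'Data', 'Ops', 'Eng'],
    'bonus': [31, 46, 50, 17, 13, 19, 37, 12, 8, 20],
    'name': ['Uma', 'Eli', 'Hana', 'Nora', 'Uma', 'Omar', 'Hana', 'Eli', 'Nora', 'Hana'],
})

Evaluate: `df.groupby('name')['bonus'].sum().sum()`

253

group by name, sum of bonus:
name
Eli      58
Hana    107
Nora     25
Omar     19
Uma      44
Name: bonus, dtype: int64
Taking the sum of the resulting series gives 253.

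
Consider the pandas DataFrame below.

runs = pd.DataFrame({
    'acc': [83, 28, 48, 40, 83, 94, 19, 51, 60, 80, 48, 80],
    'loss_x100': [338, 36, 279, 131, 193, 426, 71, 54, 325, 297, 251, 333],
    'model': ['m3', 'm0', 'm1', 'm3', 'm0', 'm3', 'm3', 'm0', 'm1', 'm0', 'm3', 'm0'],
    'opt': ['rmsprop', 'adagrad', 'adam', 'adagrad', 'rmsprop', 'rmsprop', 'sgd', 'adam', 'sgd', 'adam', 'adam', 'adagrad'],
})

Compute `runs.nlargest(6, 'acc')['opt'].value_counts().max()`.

take 6 rows with largest acc:
    acc  loss_x100 model      opt
5    94        426    m3  rmsprop
0    83        338    m3  rmsprop
4    83        193    m0  rmsprop
9    80        297    m0     adam
11   80        333    m0  adagrad
8    60        325    m1      sgd
value_counts of opt:
opt
rmsprop    3
adam       1
adagrad    1
sgd        1
Name: count, dtype: int64

3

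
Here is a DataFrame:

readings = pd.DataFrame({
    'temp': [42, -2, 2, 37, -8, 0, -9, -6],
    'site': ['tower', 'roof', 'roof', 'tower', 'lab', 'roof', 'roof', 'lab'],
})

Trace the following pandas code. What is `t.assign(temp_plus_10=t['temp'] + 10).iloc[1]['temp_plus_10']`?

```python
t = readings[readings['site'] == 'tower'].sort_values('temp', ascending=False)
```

filter rows where site == 'tower':
   temp   site
0    42  tower
3    37  tower
sort by temp descending:
   temp   site
0    42  tower
3    37  tower
add column temp_plus_10 = t['temp'] + 10:
   temp   site  temp_plus_10
0    42  tower            52
3    37  tower            47

47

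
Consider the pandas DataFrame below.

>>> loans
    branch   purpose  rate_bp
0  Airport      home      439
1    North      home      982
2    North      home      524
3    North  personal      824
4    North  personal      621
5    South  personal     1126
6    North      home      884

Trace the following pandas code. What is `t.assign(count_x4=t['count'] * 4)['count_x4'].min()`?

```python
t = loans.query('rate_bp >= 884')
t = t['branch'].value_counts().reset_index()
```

filter rows where rate_bp >= 884:
  branch   purpose  rate_bp
1  North      home      982
5  South  personal     1126
6  North      home      884
value_counts of branch:
branch
North    2
South    1
Name: count, dtype: int64
reset_index():
  branch  count
0  North      2
1  South      1
add column count_x4 = t['count'] * 4:
  branch  count  count_x4
0  North      2         8
1  South      1         4
min of column 'count_x4' → 4

4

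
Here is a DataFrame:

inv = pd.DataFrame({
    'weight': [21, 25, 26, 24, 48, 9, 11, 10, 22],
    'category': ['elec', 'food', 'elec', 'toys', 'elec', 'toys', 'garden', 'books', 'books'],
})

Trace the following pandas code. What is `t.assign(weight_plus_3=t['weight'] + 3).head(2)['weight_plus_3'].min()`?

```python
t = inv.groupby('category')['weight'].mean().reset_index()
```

group by category, mean of weight:
category
books     16.000000
elec      31.666667
food      25.000000
garden    11.000000
toys      16.500000
Name: weight, dtype: float64
reset_index():
  category     weight
0    books  16.000000
1     elec  31.666667
2     food  25.000000
3   garden  11.000000
4     toys  16.500000
add column weight_plus_3 = t['weight'] + 3:
  category     weight  weight_plus_3
0    books  16.000000      19.000000
1     elec  31.666667      34.666667
2     food  25.000000      28.000000
3   garden  11.000000      14.000000
4     toys  16.500000      19.500000
take first 2 rows:
  category     weight  weight_plus_3
0    books  16.000000      19.000000
1     elec  31.666667      34.666667
So min() = 19.0.

19.0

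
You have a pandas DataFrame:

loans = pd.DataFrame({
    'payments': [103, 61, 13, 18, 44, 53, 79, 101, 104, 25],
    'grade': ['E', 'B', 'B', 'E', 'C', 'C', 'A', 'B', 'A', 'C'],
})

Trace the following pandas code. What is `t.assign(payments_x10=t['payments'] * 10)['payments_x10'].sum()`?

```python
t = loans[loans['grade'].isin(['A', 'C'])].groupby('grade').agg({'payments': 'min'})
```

filter rows where grade in ['A', 'C']:
   payments grade
4        44     C
5        53     C
6        79     A
8       104     A
9        25     C
group by grade, min of payments:
       payments
grade          
A            79
C            25
add column payments_x10 = t['payments'] * 10:
       payments  payments_x10
grade                        
A            79           790
C            25           250

1040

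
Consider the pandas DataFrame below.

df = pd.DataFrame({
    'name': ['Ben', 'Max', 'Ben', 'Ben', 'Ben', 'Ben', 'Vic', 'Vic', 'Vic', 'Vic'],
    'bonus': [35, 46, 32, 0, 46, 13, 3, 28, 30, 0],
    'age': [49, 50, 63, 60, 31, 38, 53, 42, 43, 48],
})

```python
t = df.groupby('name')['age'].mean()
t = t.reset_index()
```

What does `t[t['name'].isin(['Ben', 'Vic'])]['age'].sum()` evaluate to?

94.7

group by name, mean of age:
name
Ben    48.2
Max    50.0
Vic    46.5
Name: age, dtype: float64
reset_index():
  name   age
0  Ben  48.2
1  Max  50.0
2  Vic  46.5
filter rows where name in ['Ben', 'Vic']:
  name   age
0  Ben  48.2
2  Vic  46.5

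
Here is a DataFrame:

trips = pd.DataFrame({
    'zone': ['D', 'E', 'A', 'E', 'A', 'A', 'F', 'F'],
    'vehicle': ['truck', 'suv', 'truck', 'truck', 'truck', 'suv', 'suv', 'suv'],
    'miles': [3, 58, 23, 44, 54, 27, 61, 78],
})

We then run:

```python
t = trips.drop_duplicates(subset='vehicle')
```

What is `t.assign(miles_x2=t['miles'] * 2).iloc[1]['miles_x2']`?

116

drop duplicate vehicle (keep=first):
  zone vehicle  miles
0    D   truck      3
1    E     suv     58
add column miles_x2 = t['miles'] * 2:
  zone vehicle  miles  miles_x2
0    D   truck      3         6
1    E     suv     58       116
Finally, value at position 1, column 'miles_x2' = 116.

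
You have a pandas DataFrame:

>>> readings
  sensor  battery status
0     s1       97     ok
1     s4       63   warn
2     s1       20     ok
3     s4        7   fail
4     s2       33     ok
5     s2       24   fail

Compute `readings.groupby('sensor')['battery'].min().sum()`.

51

group by sensor, min of battery:
sensor
s1    20
s2    24
s4     7
Name: battery, dtype: int64
sum of the resulting series → 51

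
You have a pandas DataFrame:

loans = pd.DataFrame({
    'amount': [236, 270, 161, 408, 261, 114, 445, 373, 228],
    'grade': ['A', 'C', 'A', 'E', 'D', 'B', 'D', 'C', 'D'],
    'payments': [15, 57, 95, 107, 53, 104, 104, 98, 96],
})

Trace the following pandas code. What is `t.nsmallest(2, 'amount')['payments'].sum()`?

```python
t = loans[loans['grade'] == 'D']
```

filter rows where grade == 'D':
   amount grade  payments
4     261     D        53
6     445     D       104
8     228     D        96
take 2 rows with smallest amount:
   amount grade  payments
8     228     D        96
4     261     D        53
Then the sum of column 'payments': 149

149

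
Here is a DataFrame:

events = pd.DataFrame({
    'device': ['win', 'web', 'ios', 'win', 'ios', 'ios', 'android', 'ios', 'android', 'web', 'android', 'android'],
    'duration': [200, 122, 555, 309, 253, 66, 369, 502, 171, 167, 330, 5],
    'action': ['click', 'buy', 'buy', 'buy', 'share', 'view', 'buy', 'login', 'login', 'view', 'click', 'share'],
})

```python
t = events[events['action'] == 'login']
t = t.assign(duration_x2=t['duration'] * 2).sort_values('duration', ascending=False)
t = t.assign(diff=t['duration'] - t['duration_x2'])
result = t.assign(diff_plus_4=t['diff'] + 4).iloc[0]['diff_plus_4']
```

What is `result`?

-498

filter rows where action == 'login':
    device  duration action
7      ios       502  login
8  android       171  login
add column duration_x2 = t['duration'] * 2:
    device  duration action  duration_x2
7      ios       502  login         1004
8  android       171  login          342
sort by duration descending:
    device  duration action  duration_x2
7      ios       502  login         1004
8  android       171  login          342
add column diff = t['duration'] - t['duration_x2']:
    device  duration action  duration_x2  diff
7      ios       502  login         1004  -502
8  android       171  login          342  -171
add column diff_plus_4 = t['diff'] + 4:
    device  duration action  duration_x2  diff  diff_plus_4
7      ios       502  login         1004  -502         -498
8  android       171  login          342  -171         -167
The value at position 0, column 'diff_plus_4' is -498.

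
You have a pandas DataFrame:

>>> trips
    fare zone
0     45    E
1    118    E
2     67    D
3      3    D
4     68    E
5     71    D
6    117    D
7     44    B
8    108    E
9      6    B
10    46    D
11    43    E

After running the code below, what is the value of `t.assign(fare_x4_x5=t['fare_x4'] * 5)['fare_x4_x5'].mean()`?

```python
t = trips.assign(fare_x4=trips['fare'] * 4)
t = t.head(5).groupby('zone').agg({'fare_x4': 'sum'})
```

3010.0

add column fare_x4 = trips['fare'] * 4:
    fare zone  fare_x4
0     45    E      180
1    118    E      472
2     67    D      268
3      3    D       12
4     68    E      272
5     71    D      284
6    117    D      468
7     44    B      176
8    108    E      432
9      6    B       24
10    46    D      184
11    43    E      172
take first 5 rows:
   fare zone  fare_x4
0    45    E      180
1   118    E      472
2    67    D      268
3     3    D       12
4    68    E      272
group by zone, sum of fare_x4:
      fare_x4
zone         
D         280
E         924
add column fare_x4_x5 = t['fare_x4'] * 5:
      fare_x4  fare_x4_x5
zone                     
D         280        1400
E         924        4620
Then the mean of column 'fare_x4_x5': 3010.0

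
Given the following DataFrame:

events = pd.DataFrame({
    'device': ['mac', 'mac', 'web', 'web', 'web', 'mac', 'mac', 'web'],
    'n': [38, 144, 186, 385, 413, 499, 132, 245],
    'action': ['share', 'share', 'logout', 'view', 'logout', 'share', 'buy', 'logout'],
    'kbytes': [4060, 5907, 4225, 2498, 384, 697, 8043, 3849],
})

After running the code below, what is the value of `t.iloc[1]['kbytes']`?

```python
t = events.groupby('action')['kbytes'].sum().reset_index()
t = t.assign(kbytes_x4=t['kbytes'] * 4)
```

8458

group by action, sum of kbytes:
action
buy        8043
logout     8458
share     10664
view       2498
Name: kbytes, dtype: int64
reset_index():
   action  kbytes
0     buy    8043
1  logout    8458
2   share   10664
3    view    2498
add column kbytes_x4 = t['kbytes'] * 4:
   action  kbytes  kbytes_x4
0     buy    8043      32172
1  logout    8458      33832
2   share   10664      42656
3    view    2498       9992
So iloc[1]['kbytes'] = 8458.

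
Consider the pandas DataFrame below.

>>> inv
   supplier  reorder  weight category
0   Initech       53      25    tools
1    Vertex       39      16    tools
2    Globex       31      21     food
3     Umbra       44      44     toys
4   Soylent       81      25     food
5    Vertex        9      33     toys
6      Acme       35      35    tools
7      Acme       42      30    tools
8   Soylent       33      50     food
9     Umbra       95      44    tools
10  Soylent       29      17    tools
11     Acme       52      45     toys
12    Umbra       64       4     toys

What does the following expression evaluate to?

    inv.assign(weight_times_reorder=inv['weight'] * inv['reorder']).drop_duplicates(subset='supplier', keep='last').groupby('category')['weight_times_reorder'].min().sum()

1400

add column weight_times_reorder = inv['weight'] * inv['reorder']:
   supplier  reorder  weight category  weight_times_reorder
0   Initech       53      25    tools                  1325
1    Vertex       39      16    tools                   624
2    Globex       31      21     food                   651
3     Umbra       44      44     toys                  1936
4   Soylent       81      25     food                  2025
5    Vertex        9      33     toys                   297
6      Acme       35      35    tools                  1225
7      Acme       42      30    tools                  1260
8   Soylent       33      50     food                  1650
9     Umbra       95      44    tools                  4180
10  Soylent       29      17    tools                   493
11     Acme       52      45     toys                  2340
12    Umbra       64       4     toys                   256
drop duplicate supplier (keep=last):
   supplier  reorder  weight category  weight_times_reorder
0   Initech       53      25    tools                  1325
2    Globex       31      21     food                   651
5    Vertex        9      33     toys                   297
10  Soylent       29      17    tools                   493
11     Acme       52      45     toys                  2340
12    Umbra       64       4     toys                   256
group by category, min of weight_times_reorder:
category
food     651
tools    493
toys     256
Name: weight_times_reorder, dtype: int64
Finally, sum of the resulting series = 1400.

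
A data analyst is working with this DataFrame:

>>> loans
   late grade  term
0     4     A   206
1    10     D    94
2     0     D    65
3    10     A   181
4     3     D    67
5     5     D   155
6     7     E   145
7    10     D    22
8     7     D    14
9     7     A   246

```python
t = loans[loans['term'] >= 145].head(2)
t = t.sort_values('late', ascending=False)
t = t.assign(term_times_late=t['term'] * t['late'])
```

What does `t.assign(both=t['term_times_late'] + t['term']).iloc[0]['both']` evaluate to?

1991

filter rows where term >= 145:
   late grade  term
0     4     A   206
3    10     A   181
5     5     D   155
6     7     E   145
9     7     A   246
take first 2 rows:
   late grade  term
0     4     A   206
3    10     A   181
sort by late descending:
   late grade  term
3    10     A   181
0     4     A   206
add column term_times_late = t['term'] * t['late']:
   late grade  term  term_times_late
3    10     A   181             1810
0     4     A   206              824
add column both = t['term_times_late'] + t['term']:
   late grade  term  term_times_late  both
3    10     A   181             1810  1991
0     4     A   206              824  1030
Taking the value at position 0, column 'both' gives 1991.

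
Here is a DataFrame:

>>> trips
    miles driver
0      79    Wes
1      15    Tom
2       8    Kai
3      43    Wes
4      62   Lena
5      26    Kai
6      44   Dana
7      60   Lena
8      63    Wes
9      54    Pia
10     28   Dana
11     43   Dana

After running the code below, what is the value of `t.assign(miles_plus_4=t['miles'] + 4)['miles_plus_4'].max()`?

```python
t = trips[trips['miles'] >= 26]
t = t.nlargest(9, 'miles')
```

83

filter rows where miles >= 26:
    miles driver
0      79    Wes
3      43    Wes
4      62   Lena
5      26    Kai
6      44   Dana
7      60   Lena
8      63    Wes
9      54    Pia
10     28   Dana
11     43   Dana
take 9 rows with largest miles:
    miles driver
0      79    Wes
8      63    Wes
4      62   Lena
7      60   Lena
9      54    Pia
6      44   Dana
3      43    Wes
11     43   Dana
10     28   Dana
add column miles_plus_4 = t['miles'] + 4:
    miles driver  miles_plus_4
0      79    Wes            83
8      63    Wes            67
4      62   Lena            66
7      60   Lena            64
9      54    Pia            58
6      44   Dana            48
3      43    Wes            47
11     43   Dana            47
10     28   Dana            32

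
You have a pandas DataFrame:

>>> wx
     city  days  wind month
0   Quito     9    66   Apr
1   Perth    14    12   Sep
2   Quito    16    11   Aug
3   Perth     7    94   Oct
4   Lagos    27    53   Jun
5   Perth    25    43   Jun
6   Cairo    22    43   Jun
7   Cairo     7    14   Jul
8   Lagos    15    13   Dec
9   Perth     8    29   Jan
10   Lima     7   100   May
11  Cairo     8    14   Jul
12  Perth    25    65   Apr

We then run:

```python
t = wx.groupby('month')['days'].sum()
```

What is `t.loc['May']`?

group by month, sum of days:
month
Apr    34
Aug    16
Dec    15
Jan     8
Jul    15
Jun    74
May     7
Oct     7
Sep    14
Name: days, dtype: int64

7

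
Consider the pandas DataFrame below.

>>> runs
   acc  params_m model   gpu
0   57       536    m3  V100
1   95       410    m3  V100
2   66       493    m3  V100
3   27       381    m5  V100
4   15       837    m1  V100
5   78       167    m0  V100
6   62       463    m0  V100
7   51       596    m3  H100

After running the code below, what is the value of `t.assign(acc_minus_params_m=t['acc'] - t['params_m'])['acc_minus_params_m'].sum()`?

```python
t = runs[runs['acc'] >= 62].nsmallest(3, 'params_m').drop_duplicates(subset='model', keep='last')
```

filter rows where acc >= 62:
   acc  params_m model   gpu
1   95       410    m3  V100
2   66       493    m3  V100
5   78       167    m0  V100
6   62       463    m0  V100
take 3 rows with smallest params_m:
   acc  params_m model   gpu
5   78       167    m0  V100
1   95       410    m3  V100
6   62       463    m0  V100
drop duplicate model (keep=last):
   acc  params_m model   gpu
1   95       410    m3  V100
6   62       463    m0  V100
add column acc_minus_params_m = t['acc'] - t['params_m']:
   acc  params_m model   gpu  acc_minus_params_m
1   95       410    m3  V100                -315
6   62       463    m0  V100                -401
Hence -716.

-716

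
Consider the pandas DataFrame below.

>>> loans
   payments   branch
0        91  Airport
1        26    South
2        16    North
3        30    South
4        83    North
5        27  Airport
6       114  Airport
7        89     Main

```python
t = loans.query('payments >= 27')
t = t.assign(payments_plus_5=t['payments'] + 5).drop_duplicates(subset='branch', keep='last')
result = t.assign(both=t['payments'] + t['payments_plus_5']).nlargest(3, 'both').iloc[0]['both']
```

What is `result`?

233

filter rows where payments >= 27:
   payments   branch
0        91  Airport
3        30    South
4        83    North
5        27  Airport
6       114  Airport
7        89     Main
add column payments_plus_5 = t['payments'] + 5:
   payments   branch  payments_plus_5
0        91  Airport               96
3        30    South               35
4        83    North               88
5        27  Airport               32
6       114  Airport              119
7        89     Main               94
drop duplicate branch (keep=last):
   payments   branch  payments_plus_5
3        30    South               35
4        83    North               88
6       114  Airport              119
7        89     Main               94
add column both = t['payments'] + t['payments_plus_5']:
   payments   branch  payments_plus_5  both
3        30    South               35    65
4        83    North               88   171
6       114  Airport              119   233
7        89     Main               94   183
take 3 rows with largest both:
   payments   branch  payments_plus_5  both
6       114  Airport              119   233
7        89     Main               94   183
4        83    North               88   171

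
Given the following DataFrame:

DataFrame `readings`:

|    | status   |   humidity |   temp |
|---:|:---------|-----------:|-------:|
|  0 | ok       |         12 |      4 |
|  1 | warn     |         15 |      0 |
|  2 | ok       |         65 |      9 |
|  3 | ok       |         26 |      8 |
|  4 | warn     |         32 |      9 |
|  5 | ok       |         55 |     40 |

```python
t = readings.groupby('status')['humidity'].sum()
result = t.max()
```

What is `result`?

158

group by status, sum of humidity:
status
ok      158
warn     47
Name: humidity, dtype: int64
Hence 158.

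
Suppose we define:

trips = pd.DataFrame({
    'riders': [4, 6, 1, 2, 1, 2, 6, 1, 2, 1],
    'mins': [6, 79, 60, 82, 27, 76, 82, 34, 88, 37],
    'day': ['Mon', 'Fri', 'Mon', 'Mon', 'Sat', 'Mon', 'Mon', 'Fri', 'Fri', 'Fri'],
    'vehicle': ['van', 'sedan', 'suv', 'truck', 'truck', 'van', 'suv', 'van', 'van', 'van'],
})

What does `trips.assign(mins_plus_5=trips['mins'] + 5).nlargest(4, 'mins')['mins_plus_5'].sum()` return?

add column mins_plus_5 = trips['mins'] + 5:
   riders  mins  day vehicle  mins_plus_5
0       4     6  Mon     van           11
1       6    79  Fri   sedan           84
2       1    60  Mon     suv           65
3       2    82  Mon   truck           87
4       1    27  Sat   truck           32
5       2    76  Mon     van           81
6       6    82  Mon     suv           87
7       1    34  Fri     van           39
8       2    88  Fri     van           93
9       1    37  Fri     van           42
take 4 rows with largest mins:
   riders  mins  day vehicle  mins_plus_5
8       2    88  Fri     van           93
3       2    82  Mon   truck           87
6       6    82  Mon     suv           87
1       6    79  Fri   sedan           84
So sum() = 351.

351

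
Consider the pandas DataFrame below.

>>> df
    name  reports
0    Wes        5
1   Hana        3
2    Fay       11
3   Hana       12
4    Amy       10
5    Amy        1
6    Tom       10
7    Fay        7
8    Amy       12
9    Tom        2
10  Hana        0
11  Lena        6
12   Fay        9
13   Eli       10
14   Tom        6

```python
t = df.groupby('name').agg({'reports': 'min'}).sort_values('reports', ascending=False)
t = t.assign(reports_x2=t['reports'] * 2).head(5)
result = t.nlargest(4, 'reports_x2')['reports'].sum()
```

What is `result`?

28

group by name, min of reports:
      reports
name         
Amy         1
Eli        10
Fay         7
Hana        0
Lena        6
Tom         2
Wes         5
sort by reports descending:
      reports
name         
Eli        10
Fay         7
Lena        6
Wes         5
Tom         2
Amy         1
Hana        0
add column reports_x2 = t['reports'] * 2:
      reports  reports_x2
name                     
Eli        10          20
Fay         7          14
Lena        6          12
Wes         5          10
Tom         2           4
Amy         1           2
Hana        0           0
take first 5 rows:
      reports  reports_x2
name                     
Eli        10          20
Fay         7          14
Lena        6          12
Wes         5          10
Tom         2           4
take 4 rows with largest reports_x2:
      reports  reports_x2
name                     
Eli        10          20
Fay         7          14
Lena        6          12
Wes         5          10
The sum of column 'reports' is 28.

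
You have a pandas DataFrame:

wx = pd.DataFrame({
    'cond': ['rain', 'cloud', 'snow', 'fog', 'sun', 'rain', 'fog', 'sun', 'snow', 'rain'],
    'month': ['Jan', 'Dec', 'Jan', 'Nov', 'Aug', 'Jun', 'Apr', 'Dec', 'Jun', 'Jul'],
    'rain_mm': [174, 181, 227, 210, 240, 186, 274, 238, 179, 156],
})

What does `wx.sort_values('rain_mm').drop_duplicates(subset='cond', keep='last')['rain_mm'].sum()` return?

1108

sort by rain_mm:
    cond month  rain_mm
9   rain   Jul      156
0   rain   Jan      174
8   snow   Jun      179
1  cloud   Dec      181
5   rain   Jun      186
3    fog   Nov      210
2   snow   Jan      227
7    sun   Dec      238
4    sun   Aug      240
6    fog   Apr      274
drop duplicate cond (keep=last):
    cond month  rain_mm
1  cloud   Dec      181
5   rain   Jun      186
2   snow   Jan      227
4    sun   Aug      240
6    fog   Apr      274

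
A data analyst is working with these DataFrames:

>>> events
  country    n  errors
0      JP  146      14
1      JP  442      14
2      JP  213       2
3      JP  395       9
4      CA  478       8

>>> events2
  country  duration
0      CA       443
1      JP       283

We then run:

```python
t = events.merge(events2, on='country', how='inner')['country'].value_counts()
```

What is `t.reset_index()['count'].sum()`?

5

merge on 'country' (how='inner') → 5 rows:
  country    n  errors  duration
0      JP  146      14       283
1      JP  442      14       283
2      JP  213       2       283
3      JP  395       9       283
4      CA  478       8       443
value_counts of country:
country
JP    4
CA    1
Name: count, dtype: int64
reset_index():
  country  count
0      JP      4
1      CA      1
Reading off the sum of column 'count', we get 5.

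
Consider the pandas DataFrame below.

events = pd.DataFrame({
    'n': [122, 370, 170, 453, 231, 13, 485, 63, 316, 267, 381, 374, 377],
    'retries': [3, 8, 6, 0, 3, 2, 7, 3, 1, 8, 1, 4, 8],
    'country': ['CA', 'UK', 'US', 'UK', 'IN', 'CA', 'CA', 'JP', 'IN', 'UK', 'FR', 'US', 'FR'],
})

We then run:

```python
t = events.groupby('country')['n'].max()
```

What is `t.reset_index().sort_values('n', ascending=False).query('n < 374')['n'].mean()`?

group by country, max of n:
country
CA    485
FR    381
IN    316
JP     63
UK    453
US    374
Name: n, dtype: int64
reset_index():
  country    n
0      CA  485
1      FR  381
2      IN  316
3      JP   63
4      UK  453
5      US  374
sort by n descending:
  country    n
0      CA  485
4      UK  453
1      FR  381
5      US  374
2      IN  316
3      JP   63
filter rows where n < 374:
  country    n
2      IN  316
3      JP   63

189.5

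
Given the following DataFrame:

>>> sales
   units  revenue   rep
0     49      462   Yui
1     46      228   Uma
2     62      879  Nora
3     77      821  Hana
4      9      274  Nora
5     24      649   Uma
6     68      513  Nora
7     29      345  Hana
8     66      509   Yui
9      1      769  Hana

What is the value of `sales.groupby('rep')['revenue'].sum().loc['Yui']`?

group by rep, sum of revenue:
rep
Hana    1935
Nora    1666
Uma      877
Yui      971
Name: revenue, dtype: int64
Reading off the value at index 'Yui', we get 971.

971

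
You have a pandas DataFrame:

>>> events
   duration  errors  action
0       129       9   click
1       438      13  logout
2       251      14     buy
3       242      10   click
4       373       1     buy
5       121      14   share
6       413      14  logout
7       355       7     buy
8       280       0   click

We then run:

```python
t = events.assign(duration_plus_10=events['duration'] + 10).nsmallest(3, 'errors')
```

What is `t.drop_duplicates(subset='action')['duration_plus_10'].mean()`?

336.5

add column duration_plus_10 = events['duration'] + 10:
   duration  errors  action  duration_plus_10
0       129       9   click               139
1       438      13  logout               448
2       251      14     buy               261
3       242      10   click               252
4       373       1     buy               383
5       121      14   share               131
6       413      14  logout               423
7       355       7     buy               365
8       280       0   click               290
take 3 rows with smallest errors:
   duration  errors action  duration_plus_10
8       280       0  click               290
4       373       1    buy               383
7       355       7    buy               365
drop duplicate action (keep=first):
   duration  errors action  duration_plus_10
8       280       0  click               290
4       373       1    buy               383
Finally, mean of column 'duration_plus_10' = 336.5.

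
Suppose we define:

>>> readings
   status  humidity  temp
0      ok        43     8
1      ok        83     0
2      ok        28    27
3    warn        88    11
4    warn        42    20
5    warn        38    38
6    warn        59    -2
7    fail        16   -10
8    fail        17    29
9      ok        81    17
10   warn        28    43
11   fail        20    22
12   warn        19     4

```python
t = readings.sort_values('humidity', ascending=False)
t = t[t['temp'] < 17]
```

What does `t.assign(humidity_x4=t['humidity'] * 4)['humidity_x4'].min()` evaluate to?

64

sort by humidity descending:
   status  humidity  temp
3    warn        88    11
1      ok        83     0
9      ok        81    17
6    warn        59    -2
0      ok        43     8
4    warn        42    20
5    warn        38    38
2      ok        28    27
10   warn        28    43
11   fail        20    22
12   warn        19     4
8    fail        17    29
7    fail        16   -10
filter rows where temp < 17:
   status  humidity  temp
3    warn        88    11
1      ok        83     0
6    warn        59    -2
0      ok        43     8
12   warn        19     4
7    fail        16   -10
add column humidity_x4 = t['humidity'] * 4:
   status  humidity  temp  humidity_x4
3    warn        88    11          352
1      ok        83     0          332
6    warn        59    -2          236
0      ok        43     8          172
12   warn        19     4           76
7    fail        16   -10           64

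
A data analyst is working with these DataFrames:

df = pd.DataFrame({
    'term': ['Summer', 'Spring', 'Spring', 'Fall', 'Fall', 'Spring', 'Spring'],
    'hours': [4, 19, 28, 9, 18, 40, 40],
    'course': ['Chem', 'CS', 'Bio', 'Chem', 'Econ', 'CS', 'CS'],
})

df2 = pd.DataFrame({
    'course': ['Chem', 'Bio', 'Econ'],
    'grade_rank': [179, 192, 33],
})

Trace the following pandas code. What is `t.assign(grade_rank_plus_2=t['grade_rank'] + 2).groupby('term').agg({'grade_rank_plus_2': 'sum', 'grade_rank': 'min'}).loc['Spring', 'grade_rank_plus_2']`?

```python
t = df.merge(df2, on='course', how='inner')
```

194

merge on 'course' (how='inner') → 4 rows:
     term  hours course  grade_rank
0  Summer      4   Chem         179
1  Spring     28    Bio         192
2    Fall      9   Chem         179
3    Fall     18   Econ          33
add column grade_rank_plus_2 = t['grade_rank'] + 2:
     term  hours course  grade_rank  grade_rank_plus_2
0  Summer      4   Chem         179                181
1  Spring     28    Bio         192                194
2    Fall      9   Chem         179                181
3    Fall     18   Econ          33                 35
group by term: sum(grade_rank_plus_2), min(grade_rank):
        grade_rank_plus_2  grade_rank
term                                 
Fall                  216          33
Spring                194         192
Summer                181         179
value at row 'Spring', column 'grade_rank_plus_2' → 194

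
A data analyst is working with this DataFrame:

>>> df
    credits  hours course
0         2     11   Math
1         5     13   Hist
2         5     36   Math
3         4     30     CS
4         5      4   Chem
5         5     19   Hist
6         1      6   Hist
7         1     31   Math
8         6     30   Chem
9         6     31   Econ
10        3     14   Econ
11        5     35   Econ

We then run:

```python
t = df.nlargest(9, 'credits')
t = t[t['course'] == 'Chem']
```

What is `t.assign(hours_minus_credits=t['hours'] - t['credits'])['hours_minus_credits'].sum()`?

take 9 rows with largest credits:
    credits  hours course
8         6     30   Chem
9         6     31   Econ
1         5     13   Hist
2         5     36   Math
4         5      4   Chem
5         5     19   Hist
11        5     35   Econ
3         4     30     CS
10        3     14   Econ
filter rows where course == 'Chem':
   credits  hours course
8        6     30   Chem
4        5      4   Chem
add column hours_minus_credits = t['hours'] - t['credits']:
   credits  hours course  hours_minus_credits
8        6     30   Chem                   24
4        5      4   Chem                   -1
sum of column 'hours_minus_credits' → 23

23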